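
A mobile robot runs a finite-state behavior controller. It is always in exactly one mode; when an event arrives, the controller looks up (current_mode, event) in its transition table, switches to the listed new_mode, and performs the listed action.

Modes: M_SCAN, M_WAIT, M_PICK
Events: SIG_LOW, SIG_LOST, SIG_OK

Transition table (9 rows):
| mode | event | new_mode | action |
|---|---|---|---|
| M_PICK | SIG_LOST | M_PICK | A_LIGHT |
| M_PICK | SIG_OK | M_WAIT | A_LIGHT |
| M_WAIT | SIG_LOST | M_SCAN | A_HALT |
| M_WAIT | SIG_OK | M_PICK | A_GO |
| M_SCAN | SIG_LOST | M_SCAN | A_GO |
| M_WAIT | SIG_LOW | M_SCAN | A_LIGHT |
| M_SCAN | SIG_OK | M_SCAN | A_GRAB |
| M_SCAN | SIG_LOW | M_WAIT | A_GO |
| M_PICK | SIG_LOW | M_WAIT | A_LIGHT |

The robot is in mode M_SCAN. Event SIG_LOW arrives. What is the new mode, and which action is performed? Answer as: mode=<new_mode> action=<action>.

current mode = M_SCAN; filter table to that mode:
  (M_SCAN, SIG_LOST) → (M_SCAN, A_GO)
  (M_SCAN, SIG_OK) → (M_SCAN, A_GRAB)
  (M_SCAN, SIG_LOW) → (M_WAIT, A_GO)  ← event matches
event = SIG_LOW selects (M_WAIT, A_GO)

mode=M_WAIT action=A_GO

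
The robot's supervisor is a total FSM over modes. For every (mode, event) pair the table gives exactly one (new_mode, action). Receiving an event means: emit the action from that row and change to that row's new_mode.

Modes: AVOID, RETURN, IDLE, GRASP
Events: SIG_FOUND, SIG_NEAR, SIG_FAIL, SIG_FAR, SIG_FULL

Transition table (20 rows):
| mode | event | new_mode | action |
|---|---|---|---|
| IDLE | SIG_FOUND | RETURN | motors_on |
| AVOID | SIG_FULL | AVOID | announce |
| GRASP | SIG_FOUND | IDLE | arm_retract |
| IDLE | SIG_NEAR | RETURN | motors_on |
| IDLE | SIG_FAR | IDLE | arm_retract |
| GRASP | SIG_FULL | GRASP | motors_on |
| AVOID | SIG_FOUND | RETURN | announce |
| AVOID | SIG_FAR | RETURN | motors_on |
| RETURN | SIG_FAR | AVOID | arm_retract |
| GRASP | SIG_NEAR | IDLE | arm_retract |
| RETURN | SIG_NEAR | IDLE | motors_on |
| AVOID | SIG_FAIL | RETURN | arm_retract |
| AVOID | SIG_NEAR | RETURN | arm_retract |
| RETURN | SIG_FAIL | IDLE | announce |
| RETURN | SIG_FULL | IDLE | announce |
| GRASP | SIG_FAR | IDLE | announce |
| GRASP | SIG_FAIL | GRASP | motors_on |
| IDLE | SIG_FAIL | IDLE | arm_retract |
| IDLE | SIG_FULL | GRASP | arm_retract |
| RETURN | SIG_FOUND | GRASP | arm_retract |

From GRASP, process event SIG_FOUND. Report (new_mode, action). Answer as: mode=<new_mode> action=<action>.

current mode = GRASP; filter table to that mode:
  (GRASP, SIG_FOUND) → (IDLE, arm_retract)  ← event matches
  (GRASP, SIG_FULL) → (GRASP, motors_on)
  (GRASP, SIG_NEAR) → (IDLE, arm_retract)
  (GRASP, SIG_FAR) → (IDLE, announce)
  (GRASP, SIG_FAIL) → (GRASP, motors_on)
event = SIG_FOUND selects (IDLE, arm_retract)

mode=IDLE action=arm_retract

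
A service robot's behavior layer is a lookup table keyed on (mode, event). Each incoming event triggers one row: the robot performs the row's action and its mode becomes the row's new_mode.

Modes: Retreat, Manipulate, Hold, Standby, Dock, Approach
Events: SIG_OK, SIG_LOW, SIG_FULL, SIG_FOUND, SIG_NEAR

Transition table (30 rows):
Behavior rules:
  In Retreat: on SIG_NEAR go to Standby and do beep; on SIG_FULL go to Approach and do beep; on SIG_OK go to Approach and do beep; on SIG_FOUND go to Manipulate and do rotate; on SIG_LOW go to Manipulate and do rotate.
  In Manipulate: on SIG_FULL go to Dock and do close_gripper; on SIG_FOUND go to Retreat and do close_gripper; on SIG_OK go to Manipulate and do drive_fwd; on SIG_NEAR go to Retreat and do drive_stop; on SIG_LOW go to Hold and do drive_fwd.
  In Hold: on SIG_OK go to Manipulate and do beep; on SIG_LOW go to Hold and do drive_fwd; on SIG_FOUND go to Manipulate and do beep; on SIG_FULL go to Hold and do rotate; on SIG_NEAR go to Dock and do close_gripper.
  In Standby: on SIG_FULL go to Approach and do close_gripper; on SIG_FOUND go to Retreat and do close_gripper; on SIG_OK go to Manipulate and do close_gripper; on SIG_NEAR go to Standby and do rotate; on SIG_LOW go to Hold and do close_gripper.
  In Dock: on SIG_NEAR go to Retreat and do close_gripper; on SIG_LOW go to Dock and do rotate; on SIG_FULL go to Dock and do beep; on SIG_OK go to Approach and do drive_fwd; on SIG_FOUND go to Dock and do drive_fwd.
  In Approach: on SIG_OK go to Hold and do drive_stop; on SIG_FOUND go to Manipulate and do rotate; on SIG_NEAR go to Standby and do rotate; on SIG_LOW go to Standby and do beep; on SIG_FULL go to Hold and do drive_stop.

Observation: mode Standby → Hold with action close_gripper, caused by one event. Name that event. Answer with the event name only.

try SIG_OK: (Standby, SIG_OK) → (Manipulate, close_gripper)
try SIG_LOW: (Standby, SIG_LOW) → (Hold, close_gripper)  ← matches
try SIG_FULL: (Standby, SIG_FULL) → (Approach, close_gripper)
try SIG_FOUND: (Standby, SIG_FOUND) → (Retreat, close_gripper)
try SIG_NEAR: (Standby, SIG_NEAR) → (Standby, rotate)

SIG_LOW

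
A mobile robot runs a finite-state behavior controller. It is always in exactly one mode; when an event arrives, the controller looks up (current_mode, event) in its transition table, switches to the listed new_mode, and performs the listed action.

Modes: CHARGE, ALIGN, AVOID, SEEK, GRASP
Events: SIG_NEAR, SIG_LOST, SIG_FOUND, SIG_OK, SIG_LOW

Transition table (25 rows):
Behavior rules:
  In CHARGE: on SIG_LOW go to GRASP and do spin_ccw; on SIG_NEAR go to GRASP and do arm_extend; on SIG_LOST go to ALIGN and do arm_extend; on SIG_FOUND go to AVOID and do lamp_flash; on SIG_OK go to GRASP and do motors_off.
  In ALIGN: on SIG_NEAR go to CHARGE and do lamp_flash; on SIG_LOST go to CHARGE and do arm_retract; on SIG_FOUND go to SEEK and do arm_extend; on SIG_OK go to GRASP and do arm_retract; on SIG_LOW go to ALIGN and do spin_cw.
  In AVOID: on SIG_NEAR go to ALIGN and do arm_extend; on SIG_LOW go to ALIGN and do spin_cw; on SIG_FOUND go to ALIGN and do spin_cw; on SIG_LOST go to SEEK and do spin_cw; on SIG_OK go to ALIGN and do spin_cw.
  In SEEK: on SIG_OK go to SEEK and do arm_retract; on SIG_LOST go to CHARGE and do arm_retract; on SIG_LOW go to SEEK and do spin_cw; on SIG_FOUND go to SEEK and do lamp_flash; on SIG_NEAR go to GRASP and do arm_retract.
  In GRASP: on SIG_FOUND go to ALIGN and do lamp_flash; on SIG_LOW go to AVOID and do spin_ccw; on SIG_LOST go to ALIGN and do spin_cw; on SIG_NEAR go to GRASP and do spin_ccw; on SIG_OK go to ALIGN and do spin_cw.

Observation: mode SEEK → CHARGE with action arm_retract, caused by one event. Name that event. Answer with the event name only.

try SIG_NEAR: (SEEK, SIG_NEAR) → (GRASP, arm_retract)
try SIG_LOST: (SEEK, SIG_LOST) → (CHARGE, arm_retract)  ← matches
try SIG_FOUND: (SEEK, SIG_FOUND) → (SEEK, lamp_flash)
try SIG_OK: (SEEK, SIG_OK) → (SEEK, arm_retract)
try SIG_LOW: (SEEK, SIG_LOW) → (SEEK, spin_cw)

SIG_LOST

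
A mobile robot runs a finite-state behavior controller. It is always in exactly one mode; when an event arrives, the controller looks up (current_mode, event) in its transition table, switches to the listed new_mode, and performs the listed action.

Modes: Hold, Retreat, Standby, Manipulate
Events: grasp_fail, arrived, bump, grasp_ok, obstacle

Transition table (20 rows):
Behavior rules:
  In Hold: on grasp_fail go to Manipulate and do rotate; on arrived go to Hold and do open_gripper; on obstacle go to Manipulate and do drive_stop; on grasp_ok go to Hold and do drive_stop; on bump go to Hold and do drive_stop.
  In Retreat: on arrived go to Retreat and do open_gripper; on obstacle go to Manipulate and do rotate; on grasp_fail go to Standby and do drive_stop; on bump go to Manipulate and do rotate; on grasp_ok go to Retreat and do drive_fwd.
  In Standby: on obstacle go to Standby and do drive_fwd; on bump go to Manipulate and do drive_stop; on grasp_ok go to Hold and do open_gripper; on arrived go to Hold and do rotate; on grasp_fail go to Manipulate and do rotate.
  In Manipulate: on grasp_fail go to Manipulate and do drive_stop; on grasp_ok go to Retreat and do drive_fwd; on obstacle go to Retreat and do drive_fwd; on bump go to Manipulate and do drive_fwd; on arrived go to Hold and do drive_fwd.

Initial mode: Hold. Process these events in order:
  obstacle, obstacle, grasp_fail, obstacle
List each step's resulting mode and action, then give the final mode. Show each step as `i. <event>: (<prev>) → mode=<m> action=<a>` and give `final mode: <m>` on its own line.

1. obstacle: (Hold) → mode=Manipulate action=drive_stop
2. obstacle: (Manipulate) → mode=Retreat action=drive_fwd
3. grasp_fail: (Retreat) → mode=Standby action=drive_stop
4. obstacle: (Standby) → mode=Standby action=drive_fwd

final mode: Standby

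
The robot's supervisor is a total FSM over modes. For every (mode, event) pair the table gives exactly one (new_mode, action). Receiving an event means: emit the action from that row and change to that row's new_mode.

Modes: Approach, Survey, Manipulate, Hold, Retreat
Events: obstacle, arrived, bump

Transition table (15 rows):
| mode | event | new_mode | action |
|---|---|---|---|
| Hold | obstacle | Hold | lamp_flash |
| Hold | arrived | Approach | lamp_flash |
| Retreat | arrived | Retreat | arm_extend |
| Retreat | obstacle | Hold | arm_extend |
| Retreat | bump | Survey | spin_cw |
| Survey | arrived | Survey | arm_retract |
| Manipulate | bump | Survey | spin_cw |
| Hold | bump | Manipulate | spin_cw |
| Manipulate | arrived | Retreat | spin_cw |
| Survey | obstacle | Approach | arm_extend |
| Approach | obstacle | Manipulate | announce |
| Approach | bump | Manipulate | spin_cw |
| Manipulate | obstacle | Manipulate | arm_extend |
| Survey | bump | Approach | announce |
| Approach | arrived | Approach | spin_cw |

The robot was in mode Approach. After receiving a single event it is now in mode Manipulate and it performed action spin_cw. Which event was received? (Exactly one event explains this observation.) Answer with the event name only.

bump

try obstacle: (Approach, obstacle) → (Manipulate, announce)
try arrived: (Approach, arrived) → (Approach, spin_cw)
try bump: (Approach, bump) → (Manipulate, spin_cw)  ← matches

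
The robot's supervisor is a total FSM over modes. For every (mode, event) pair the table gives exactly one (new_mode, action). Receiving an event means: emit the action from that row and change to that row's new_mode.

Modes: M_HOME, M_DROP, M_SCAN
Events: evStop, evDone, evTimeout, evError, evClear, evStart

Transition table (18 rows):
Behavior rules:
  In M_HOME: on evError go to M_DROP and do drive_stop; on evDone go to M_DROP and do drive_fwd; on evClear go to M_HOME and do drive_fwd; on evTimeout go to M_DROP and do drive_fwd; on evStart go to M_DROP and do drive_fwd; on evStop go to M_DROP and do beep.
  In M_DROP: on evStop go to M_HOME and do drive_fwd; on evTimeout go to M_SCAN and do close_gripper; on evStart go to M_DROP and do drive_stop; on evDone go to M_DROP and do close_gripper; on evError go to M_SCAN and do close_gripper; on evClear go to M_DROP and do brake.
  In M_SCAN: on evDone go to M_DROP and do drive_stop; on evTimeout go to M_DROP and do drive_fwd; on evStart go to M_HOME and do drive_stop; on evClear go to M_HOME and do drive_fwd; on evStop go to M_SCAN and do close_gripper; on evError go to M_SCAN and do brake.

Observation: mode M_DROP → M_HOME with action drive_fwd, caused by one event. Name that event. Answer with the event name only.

evStop

try evStop: (M_DROP, evStop) → (M_HOME, drive_fwd)  ← matches
try evDone: (M_DROP, evDone) → (M_DROP, close_gripper)
try evTimeout: (M_DROP, evTimeout) → (M_SCAN, close_gripper)
try evError: (M_DROP, evError) → (M_SCAN, close_gripper)
try evClear: (M_DROP, evClear) → (M_DROP, brake)
try evStart: (M_DROP, evStart) → (M_DROP, drive_stop)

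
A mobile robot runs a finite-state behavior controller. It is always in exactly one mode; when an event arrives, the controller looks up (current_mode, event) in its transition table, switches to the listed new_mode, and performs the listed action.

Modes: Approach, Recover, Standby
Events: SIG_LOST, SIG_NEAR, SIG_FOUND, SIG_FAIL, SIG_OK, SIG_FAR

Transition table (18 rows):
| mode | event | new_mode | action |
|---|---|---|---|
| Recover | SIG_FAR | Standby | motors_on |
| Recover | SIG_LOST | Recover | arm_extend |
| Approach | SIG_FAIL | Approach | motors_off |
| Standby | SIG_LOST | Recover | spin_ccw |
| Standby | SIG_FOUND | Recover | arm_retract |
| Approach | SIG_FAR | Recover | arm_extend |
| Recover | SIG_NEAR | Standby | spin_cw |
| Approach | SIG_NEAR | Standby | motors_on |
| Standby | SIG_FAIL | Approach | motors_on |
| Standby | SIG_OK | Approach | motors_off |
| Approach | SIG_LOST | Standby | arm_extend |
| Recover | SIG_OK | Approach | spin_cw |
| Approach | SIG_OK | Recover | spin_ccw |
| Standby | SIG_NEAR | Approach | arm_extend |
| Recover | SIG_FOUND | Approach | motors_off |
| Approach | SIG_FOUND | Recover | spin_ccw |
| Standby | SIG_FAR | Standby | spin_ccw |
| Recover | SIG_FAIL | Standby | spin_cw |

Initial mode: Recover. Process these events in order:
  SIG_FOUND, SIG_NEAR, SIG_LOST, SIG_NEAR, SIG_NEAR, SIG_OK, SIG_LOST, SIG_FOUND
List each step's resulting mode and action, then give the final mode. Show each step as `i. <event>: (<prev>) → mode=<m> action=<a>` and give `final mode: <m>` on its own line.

1. SIG_FOUND: (Recover) → mode=Approach action=motors_off
2. SIG_NEAR: (Approach) → mode=Standby action=motors_on
3. SIG_LOST: (Standby) → mode=Recover action=spin_ccw
4. SIG_NEAR: (Recover) → mode=Standby action=spin_cw
5. SIG_NEAR: (Standby) → mode=Approach action=arm_extend
6. SIG_OK: (Approach) → mode=Recover action=spin_ccw
7. SIG_LOST: (Recover) → mode=Recover action=arm_extend
8. SIG_FOUND: (Recover) → mode=Approach action=motors_off

final mode: Approach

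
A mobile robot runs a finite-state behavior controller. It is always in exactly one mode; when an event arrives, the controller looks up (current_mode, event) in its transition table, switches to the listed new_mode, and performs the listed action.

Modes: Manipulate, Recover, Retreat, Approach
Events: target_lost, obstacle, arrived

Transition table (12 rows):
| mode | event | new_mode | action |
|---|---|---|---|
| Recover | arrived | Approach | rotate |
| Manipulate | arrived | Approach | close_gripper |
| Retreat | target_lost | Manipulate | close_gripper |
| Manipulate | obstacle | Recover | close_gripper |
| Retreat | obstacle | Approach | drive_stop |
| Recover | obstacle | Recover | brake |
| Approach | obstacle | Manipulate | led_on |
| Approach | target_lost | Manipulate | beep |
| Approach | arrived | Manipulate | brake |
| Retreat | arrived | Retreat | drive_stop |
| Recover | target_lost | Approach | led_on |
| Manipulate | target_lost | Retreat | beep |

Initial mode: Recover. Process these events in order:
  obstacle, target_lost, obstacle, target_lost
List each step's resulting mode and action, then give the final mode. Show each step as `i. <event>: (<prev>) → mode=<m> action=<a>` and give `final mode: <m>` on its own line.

1. obstacle: (Recover) → mode=Recover action=brake
2. target_lost: (Recover) → mode=Approach action=led_on
3. obstacle: (Approach) → mode=Manipulate action=led_on
4. target_lost: (Manipulate) → mode=Retreat action=beep

final mode: Retreat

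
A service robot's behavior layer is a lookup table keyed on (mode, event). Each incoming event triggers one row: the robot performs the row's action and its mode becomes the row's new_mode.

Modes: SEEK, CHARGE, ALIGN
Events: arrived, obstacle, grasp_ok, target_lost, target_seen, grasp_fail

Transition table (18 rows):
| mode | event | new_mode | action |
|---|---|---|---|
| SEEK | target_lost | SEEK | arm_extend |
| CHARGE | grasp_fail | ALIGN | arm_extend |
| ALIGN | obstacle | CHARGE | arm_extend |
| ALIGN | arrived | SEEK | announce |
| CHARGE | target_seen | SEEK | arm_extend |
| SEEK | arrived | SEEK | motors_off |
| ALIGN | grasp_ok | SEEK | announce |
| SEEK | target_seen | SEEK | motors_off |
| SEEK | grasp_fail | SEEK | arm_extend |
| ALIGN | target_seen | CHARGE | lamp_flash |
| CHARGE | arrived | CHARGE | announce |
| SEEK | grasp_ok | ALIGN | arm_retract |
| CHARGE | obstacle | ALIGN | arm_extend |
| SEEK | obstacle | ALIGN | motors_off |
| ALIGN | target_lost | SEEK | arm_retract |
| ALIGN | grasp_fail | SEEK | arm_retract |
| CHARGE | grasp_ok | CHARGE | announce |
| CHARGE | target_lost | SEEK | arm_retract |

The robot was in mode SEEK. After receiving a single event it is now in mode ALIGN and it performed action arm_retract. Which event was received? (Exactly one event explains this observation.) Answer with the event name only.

grasp_ok

try arrived: (SEEK, arrived) → (SEEK, motors_off)
try obstacle: (SEEK, obstacle) → (ALIGN, motors_off)
try grasp_ok: (SEEK, grasp_ok) → (ALIGN, arm_retract)  ← matches
try target_lost: (SEEK, target_lost) → (SEEK, arm_extend)
try target_seen: (SEEK, target_seen) → (SEEK, motors_off)
try grasp_fail: (SEEK, grasp_fail) → (SEEK, arm_extend)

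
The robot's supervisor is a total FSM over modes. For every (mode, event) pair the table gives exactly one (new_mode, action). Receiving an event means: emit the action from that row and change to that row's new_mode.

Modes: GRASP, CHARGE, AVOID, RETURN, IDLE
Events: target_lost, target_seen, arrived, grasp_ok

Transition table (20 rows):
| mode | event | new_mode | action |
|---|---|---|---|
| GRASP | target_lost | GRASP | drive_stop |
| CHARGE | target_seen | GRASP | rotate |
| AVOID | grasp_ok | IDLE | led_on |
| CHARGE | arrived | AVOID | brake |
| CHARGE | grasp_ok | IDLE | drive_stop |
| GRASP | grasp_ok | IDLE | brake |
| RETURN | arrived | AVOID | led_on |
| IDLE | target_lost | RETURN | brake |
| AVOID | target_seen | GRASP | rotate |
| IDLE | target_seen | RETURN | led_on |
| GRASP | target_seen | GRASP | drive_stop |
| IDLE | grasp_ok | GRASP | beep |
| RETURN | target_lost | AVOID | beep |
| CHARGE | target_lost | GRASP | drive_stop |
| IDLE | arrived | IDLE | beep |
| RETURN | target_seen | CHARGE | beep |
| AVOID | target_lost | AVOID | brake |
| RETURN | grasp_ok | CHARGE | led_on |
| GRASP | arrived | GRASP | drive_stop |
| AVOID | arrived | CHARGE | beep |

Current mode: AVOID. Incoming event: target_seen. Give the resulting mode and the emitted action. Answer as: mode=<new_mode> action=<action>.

mode=GRASP action=rotate

current mode = AVOID; filter table to that mode:
  (AVOID, grasp_ok) → (IDLE, led_on)
  (AVOID, target_seen) → (GRASP, rotate)  ← event matches
  (AVOID, target_lost) → (AVOID, brake)
  (AVOID, arrived) → (CHARGE, beep)
event = target_seen selects (GRASP, rotate)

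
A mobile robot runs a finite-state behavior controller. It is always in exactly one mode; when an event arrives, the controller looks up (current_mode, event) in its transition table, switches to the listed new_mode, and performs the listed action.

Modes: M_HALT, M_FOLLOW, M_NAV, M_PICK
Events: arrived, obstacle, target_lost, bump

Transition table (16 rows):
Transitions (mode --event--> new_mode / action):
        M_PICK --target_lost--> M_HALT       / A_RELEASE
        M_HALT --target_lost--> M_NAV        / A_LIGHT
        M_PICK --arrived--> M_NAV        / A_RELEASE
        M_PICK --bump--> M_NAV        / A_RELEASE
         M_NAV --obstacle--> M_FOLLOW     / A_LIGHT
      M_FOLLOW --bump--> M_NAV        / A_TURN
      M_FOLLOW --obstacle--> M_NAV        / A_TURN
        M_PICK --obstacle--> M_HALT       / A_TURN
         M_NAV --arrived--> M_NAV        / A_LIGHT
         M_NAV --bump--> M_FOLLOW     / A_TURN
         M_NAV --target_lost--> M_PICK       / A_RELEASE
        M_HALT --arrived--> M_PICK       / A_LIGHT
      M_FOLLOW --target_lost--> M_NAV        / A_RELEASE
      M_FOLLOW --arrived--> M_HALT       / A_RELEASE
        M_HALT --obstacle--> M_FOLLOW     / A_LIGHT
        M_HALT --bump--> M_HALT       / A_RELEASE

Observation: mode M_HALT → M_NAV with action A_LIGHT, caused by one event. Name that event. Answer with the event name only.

try arrived: (M_HALT, arrived) → (M_PICK, A_LIGHT)
try obstacle: (M_HALT, obstacle) → (M_FOLLOW, A_LIGHT)
try target_lost: (M_HALT, target_lost) → (M_NAV, A_LIGHT)  ← matches
try bump: (M_HALT, bump) → (M_HALT, A_RELEASE)

target_lost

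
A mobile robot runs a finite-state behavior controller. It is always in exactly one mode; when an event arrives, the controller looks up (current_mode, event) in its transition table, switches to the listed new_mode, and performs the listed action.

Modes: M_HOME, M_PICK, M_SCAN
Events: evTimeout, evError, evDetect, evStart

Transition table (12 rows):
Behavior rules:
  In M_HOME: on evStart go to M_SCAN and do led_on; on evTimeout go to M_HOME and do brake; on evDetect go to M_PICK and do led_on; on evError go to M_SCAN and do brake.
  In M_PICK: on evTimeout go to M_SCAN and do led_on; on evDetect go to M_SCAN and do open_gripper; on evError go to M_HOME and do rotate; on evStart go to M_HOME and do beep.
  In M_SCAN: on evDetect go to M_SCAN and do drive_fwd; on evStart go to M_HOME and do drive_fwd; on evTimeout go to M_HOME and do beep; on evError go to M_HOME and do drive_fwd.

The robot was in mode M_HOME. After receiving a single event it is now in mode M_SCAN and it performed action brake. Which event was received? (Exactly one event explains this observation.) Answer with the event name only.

evError

try evTimeout: (M_HOME, evTimeout) → (M_HOME, brake)
try evError: (M_HOME, evError) → (M_SCAN, brake)  ← matches
try evDetect: (M_HOME, evDetect) → (M_PICK, led_on)
try evStart: (M_HOME, evStart) → (M_SCAN, led_on)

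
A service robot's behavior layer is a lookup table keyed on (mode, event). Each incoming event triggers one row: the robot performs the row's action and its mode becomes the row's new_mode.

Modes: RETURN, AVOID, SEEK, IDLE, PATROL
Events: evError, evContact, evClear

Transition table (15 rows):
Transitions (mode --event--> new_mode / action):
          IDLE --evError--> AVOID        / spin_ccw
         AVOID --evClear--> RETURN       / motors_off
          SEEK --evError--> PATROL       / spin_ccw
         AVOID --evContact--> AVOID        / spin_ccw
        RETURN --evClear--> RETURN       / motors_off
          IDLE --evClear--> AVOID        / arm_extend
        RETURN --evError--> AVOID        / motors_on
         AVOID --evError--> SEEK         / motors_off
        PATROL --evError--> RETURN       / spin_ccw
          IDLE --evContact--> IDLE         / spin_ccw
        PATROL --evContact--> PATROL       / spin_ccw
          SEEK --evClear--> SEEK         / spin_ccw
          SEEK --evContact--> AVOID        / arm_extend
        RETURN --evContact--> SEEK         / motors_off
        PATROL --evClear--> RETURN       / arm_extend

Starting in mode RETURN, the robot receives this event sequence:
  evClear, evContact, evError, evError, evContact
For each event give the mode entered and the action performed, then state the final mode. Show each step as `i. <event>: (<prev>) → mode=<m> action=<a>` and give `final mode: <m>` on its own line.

final mode: SEEK

1. evClear: (RETURN) → mode=RETURN action=motors_off
2. evContact: (RETURN) → mode=SEEK action=motors_off
3. evError: (SEEK) → mode=PATROL action=spin_ccw
4. evError: (PATROL) → mode=RETURN action=spin_ccw
5. evContact: (RETURN) → mode=SEEK action=motors_off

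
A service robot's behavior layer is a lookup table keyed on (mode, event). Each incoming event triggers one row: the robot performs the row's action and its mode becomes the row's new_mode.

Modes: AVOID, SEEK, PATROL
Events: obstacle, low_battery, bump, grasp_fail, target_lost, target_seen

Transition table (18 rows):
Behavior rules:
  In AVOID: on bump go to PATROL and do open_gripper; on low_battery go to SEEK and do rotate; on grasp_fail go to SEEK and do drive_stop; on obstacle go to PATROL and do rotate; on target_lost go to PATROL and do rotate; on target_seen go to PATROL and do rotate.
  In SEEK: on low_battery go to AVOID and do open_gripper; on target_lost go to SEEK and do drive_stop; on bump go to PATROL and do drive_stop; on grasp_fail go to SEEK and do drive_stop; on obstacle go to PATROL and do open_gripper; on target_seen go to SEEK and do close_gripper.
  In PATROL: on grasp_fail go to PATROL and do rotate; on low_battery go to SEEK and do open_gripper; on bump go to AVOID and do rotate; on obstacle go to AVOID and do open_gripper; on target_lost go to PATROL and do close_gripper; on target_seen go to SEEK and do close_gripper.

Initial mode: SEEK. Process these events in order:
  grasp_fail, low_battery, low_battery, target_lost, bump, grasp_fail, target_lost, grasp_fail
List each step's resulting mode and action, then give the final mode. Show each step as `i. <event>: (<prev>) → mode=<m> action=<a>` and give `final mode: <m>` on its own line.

final mode: PATROL

1. grasp_fail: (SEEK) → mode=SEEK action=drive_stop
2. low_battery: (SEEK) → mode=AVOID action=open_gripper
3. low_battery: (AVOID) → mode=SEEK action=rotate
4. target_lost: (SEEK) → mode=SEEK action=drive_stop
5. bump: (SEEK) → mode=PATROL action=drive_stop
6. grasp_fail: (PATROL) → mode=PATROL action=rotate
7. target_lost: (PATROL) → mode=PATROL action=close_gripper
8. grasp_fail: (PATROL) → mode=PATROL action=rotate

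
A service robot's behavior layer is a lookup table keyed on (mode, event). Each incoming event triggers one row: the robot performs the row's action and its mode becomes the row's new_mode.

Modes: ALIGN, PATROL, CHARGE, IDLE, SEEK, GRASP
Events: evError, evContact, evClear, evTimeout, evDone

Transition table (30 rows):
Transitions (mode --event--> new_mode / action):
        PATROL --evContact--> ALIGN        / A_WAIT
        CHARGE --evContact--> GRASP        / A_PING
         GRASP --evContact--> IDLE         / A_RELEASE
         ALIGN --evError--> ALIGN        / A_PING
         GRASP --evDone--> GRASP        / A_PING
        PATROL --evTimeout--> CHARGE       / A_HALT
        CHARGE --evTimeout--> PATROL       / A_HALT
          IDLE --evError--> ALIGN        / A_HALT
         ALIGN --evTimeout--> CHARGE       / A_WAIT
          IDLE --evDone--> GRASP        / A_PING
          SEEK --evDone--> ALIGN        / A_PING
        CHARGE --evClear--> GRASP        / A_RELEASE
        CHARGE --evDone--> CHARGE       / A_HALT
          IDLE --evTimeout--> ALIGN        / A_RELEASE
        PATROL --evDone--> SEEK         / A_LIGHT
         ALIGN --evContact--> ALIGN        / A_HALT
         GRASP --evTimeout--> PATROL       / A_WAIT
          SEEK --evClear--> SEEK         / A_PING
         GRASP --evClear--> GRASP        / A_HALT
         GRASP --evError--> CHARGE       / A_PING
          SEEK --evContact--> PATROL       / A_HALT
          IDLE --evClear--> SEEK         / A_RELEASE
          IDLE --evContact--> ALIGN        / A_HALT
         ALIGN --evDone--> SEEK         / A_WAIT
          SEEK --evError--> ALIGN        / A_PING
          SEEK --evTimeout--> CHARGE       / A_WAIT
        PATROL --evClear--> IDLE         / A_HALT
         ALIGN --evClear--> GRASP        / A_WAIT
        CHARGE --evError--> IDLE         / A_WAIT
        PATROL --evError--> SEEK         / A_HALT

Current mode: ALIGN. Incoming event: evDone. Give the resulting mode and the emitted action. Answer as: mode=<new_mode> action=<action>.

mode=SEEK action=A_WAIT

current mode = ALIGN; filter table to that mode:
  (ALIGN, evError) → (ALIGN, A_PING)
  (ALIGN, evTimeout) → (CHARGE, A_WAIT)
  (ALIGN, evContact) → (ALIGN, A_HALT)
  (ALIGN, evDone) → (SEEK, A_WAIT)  ← event matches
  (ALIGN, evClear) → (GRASP, A_WAIT)
event = evDone selects (SEEK, A_WAIT)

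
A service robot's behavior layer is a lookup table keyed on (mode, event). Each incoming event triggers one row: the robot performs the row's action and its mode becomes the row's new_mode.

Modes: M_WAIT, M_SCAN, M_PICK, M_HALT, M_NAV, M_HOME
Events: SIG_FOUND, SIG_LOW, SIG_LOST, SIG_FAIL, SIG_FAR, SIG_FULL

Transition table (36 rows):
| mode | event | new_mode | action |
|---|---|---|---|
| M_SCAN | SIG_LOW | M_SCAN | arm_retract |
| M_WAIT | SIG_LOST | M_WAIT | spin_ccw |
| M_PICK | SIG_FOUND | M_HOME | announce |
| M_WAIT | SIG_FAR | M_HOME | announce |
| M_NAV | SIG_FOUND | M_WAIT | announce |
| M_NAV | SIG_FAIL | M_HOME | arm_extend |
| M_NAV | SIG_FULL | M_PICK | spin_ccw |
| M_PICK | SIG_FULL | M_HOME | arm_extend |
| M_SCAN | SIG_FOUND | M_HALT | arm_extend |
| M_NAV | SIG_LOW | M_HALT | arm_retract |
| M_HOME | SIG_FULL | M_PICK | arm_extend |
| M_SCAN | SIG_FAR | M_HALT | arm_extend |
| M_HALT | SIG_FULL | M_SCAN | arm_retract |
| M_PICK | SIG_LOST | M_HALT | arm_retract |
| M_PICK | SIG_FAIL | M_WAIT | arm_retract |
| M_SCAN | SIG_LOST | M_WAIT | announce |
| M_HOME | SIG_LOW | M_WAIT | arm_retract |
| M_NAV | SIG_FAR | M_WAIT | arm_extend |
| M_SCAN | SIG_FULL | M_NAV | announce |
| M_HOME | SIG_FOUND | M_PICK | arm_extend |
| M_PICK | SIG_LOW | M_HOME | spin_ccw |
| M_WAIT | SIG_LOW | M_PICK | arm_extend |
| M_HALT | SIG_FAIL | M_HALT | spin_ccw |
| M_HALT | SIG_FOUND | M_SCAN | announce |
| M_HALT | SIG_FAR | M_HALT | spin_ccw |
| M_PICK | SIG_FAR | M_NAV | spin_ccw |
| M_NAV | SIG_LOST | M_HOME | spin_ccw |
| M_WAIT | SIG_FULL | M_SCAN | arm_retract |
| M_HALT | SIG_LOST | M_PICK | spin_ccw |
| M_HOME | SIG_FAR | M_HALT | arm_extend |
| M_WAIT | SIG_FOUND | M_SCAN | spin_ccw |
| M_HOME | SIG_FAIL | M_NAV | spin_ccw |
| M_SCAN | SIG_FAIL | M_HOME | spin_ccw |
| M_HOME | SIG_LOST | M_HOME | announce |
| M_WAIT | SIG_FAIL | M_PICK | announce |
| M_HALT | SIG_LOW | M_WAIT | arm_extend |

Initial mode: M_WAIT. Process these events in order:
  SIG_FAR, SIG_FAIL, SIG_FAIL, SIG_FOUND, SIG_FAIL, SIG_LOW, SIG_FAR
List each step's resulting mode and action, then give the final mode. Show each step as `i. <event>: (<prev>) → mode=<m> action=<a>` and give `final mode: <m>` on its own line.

1. SIG_FAR: (M_WAIT) → mode=M_HOME action=announce
2. SIG_FAIL: (M_HOME) → mode=M_NAV action=spin_ccw
3. SIG_FAIL: (M_NAV) → mode=M_HOME action=arm_extend
4. SIG_FOUND: (M_HOME) → mode=M_PICK action=arm_extend
5. SIG_FAIL: (M_PICK) → mode=M_WAIT action=arm_retract
6. SIG_LOW: (M_WAIT) → mode=M_PICK action=arm_extend
7. SIG_FAR: (M_PICK) → mode=M_NAV action=spin_ccw

final mode: M_NAV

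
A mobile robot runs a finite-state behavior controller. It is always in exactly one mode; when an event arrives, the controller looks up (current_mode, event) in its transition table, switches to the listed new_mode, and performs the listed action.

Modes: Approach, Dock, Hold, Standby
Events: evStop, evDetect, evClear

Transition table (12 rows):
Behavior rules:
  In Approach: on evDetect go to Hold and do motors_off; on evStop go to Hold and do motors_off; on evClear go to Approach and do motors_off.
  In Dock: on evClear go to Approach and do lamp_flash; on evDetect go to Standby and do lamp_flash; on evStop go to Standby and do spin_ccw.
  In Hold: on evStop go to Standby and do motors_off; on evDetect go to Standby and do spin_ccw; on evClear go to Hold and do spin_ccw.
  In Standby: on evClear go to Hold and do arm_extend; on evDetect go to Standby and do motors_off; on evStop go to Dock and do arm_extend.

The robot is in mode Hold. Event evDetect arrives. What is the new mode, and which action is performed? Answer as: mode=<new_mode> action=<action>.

current mode = Hold; filter table to that mode:
  (Hold, evStop) → (Standby, motors_off)
  (Hold, evDetect) → (Standby, spin_ccw)  ← event matches
  (Hold, evClear) → (Hold, spin_ccw)
event = evDetect selects (Standby, spin_ccw)

mode=Standby action=spin_ccw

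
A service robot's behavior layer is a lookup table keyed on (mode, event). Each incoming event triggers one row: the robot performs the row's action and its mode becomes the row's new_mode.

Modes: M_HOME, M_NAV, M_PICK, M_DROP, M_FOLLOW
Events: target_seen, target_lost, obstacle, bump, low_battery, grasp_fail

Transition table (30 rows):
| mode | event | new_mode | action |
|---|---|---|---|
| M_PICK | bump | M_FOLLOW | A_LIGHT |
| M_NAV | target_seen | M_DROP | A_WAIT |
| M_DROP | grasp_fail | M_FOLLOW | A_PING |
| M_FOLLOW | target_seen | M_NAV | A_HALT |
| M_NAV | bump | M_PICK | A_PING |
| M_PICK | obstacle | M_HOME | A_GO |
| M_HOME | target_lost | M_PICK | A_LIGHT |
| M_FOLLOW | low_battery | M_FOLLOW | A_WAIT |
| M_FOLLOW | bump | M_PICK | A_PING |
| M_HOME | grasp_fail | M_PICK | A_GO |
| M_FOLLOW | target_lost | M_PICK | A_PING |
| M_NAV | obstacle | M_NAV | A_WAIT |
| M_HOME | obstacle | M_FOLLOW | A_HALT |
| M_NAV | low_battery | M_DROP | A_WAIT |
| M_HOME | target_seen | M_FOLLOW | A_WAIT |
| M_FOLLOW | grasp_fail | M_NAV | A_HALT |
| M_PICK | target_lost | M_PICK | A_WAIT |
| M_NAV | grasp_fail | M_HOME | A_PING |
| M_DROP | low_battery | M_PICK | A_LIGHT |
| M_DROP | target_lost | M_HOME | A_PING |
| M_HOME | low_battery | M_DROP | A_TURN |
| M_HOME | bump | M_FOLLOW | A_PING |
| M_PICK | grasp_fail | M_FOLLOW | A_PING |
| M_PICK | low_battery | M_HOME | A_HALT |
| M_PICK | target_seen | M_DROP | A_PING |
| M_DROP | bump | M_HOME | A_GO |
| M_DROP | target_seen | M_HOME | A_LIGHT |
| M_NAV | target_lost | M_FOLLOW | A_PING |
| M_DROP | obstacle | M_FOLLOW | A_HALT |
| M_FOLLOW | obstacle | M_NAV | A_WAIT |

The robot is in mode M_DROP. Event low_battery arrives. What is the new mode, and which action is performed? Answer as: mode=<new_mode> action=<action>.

current mode = M_DROP; filter table to that mode:
  (M_DROP, grasp_fail) → (M_FOLLOW, A_PING)
  (M_DROP, low_battery) → (M_PICK, A_LIGHT)  ← event matches
  (M_DROP, target_lost) → (M_HOME, A_PING)
  (M_DROP, bump) → (M_HOME, A_GO)
  (M_DROP, target_seen) → (M_HOME, A_LIGHT)
  (M_DROP, obstacle) → (M_FOLLOW, A_HALT)
event = low_battery selects (M_PICK, A_LIGHT)

mode=M_PICK action=A_LIGHT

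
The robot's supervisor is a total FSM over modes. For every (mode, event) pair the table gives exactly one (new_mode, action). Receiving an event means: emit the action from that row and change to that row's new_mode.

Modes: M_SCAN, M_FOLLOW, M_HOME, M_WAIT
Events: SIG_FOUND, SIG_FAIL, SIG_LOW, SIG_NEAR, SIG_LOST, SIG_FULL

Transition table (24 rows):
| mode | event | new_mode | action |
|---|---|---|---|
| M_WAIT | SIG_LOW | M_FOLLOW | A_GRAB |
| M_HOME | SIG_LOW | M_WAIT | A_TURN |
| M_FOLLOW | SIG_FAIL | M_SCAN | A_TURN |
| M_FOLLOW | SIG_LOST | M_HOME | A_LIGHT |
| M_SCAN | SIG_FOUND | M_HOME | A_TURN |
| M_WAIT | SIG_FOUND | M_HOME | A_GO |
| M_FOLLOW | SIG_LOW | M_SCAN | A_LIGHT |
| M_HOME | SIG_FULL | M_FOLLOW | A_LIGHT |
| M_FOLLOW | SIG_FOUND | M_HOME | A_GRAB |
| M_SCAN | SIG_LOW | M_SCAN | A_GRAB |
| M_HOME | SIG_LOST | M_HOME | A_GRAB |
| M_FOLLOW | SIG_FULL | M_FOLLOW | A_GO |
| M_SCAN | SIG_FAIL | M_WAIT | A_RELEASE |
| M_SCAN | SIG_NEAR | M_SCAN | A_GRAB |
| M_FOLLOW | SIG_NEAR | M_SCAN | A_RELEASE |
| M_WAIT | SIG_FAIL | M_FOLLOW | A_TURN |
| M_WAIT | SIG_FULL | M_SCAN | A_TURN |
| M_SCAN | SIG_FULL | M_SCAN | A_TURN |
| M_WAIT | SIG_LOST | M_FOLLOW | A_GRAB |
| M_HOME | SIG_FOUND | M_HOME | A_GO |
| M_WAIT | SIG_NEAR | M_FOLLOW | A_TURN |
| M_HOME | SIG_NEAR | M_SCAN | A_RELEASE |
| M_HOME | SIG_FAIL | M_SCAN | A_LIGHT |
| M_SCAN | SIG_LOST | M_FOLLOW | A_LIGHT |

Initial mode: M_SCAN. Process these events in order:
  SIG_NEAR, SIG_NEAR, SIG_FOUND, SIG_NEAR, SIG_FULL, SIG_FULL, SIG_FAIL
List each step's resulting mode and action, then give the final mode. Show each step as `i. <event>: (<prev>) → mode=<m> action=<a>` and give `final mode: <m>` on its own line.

final mode: M_WAIT

1. SIG_NEAR: (M_SCAN) → mode=M_SCAN action=A_GRAB
2. SIG_NEAR: (M_SCAN) → mode=M_SCAN action=A_GRAB
3. SIG_FOUND: (M_SCAN) → mode=M_HOME action=A_TURN
4. SIG_NEAR: (M_HOME) → mode=M_SCAN action=A_RELEASE
5. SIG_FULL: (M_SCAN) → mode=M_SCAN action=A_TURN
6. SIG_FULL: (M_SCAN) → mode=M_SCAN action=A_TURN
7. SIG_FAIL: (M_SCAN) → mode=M_WAIT action=A_RELEASE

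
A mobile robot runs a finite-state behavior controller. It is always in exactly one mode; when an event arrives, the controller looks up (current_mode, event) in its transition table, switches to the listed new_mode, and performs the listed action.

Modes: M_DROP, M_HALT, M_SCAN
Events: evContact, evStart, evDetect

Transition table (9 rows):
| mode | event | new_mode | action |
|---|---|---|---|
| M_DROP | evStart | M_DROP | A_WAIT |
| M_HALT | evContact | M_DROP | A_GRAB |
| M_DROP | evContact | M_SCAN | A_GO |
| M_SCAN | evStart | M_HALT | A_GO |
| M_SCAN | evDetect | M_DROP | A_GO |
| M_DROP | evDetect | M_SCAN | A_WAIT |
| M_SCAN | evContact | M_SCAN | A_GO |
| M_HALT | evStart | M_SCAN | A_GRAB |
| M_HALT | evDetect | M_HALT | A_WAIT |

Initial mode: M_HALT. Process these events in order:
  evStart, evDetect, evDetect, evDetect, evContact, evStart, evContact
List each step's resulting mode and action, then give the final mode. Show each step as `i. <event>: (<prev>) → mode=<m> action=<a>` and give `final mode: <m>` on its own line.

final mode: M_DROP

1. evStart: (M_HALT) → mode=M_SCAN action=A_GRAB
2. evDetect: (M_SCAN) → mode=M_DROP action=A_GO
3. evDetect: (M_DROP) → mode=M_SCAN action=A_WAIT
4. evDetect: (M_SCAN) → mode=M_DROP action=A_GO
5. evContact: (M_DROP) → mode=M_SCAN action=A_GO
6. evStart: (M_SCAN) → mode=M_HALT action=A_GO
7. evContact: (M_HALT) → mode=M_DROP action=A_GRAB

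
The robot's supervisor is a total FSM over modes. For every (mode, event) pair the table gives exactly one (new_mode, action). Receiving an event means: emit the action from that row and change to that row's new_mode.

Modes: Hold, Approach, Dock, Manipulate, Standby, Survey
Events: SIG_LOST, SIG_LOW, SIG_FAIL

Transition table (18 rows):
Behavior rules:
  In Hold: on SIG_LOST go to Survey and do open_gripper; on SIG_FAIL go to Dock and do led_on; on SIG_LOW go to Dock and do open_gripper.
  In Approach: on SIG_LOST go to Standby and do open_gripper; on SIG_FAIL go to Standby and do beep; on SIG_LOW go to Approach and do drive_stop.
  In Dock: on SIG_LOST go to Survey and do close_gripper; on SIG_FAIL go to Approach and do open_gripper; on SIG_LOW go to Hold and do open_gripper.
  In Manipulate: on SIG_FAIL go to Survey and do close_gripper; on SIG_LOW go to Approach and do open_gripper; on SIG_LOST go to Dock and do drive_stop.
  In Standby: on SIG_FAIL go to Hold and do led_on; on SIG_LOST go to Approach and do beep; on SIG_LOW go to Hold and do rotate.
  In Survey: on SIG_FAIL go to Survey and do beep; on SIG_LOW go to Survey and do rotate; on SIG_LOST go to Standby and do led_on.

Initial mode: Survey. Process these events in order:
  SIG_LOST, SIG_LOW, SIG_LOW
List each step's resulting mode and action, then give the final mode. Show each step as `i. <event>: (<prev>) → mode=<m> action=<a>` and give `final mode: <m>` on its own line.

final mode: Dock

1. SIG_LOST: (Survey) → mode=Standby action=led_on
2. SIG_LOW: (Standby) → mode=Hold action=rotate
3. SIG_LOW: (Hold) → mode=Dock action=open_gripper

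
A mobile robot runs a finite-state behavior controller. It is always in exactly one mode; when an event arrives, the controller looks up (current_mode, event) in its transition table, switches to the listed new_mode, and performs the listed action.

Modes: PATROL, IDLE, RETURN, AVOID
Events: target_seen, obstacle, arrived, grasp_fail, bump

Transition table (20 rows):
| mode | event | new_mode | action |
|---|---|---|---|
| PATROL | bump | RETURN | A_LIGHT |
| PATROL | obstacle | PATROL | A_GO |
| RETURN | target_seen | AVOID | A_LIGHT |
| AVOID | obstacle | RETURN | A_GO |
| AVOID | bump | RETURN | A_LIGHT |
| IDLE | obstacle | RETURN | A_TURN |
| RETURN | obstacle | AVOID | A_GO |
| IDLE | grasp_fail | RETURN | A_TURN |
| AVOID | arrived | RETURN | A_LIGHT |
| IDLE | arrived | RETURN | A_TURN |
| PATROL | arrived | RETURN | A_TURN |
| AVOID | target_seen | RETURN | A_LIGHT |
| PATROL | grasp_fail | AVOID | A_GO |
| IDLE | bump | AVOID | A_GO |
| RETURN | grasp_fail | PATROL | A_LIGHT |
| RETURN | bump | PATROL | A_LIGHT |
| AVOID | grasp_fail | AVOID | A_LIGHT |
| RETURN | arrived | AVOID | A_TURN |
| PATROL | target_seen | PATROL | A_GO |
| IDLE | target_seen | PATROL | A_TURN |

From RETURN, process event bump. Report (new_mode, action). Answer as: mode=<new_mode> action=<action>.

mode=PATROL action=A_LIGHT

current mode = RETURN; filter table to that mode:
  (RETURN, target_seen) → (AVOID, A_LIGHT)
  (RETURN, obstacle) → (AVOID, A_GO)
  (RETURN, grasp_fail) → (PATROL, A_LIGHT)
  (RETURN, bump) → (PATROL, A_LIGHT)  ← event matches
  (RETURN, arrived) → (AVOID, A_TURN)
event = bump selects (PATROL, A_LIGHT)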